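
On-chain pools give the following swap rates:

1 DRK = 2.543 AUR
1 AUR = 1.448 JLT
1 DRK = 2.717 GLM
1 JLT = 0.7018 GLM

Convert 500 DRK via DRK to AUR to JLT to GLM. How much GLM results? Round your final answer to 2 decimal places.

500 DRK × 2.543 = 1271.5 AUR
1271.5 AUR × 1.448 = 1841.132 JLT
1841.132 JLT × 0.7018 = 1292.1064376 GLM

1292.11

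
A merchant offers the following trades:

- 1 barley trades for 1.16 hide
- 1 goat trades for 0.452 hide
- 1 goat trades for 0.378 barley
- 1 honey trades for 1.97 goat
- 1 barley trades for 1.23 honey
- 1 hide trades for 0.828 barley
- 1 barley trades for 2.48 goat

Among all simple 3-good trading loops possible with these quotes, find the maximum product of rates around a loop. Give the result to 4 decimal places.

goat→hide→barley→goat: 0.452 × 0.828 × 2.48 = 0.92815
goat→barley→honey→goat: 0.378 × 1.23 × 1.97 = 0.91593
Maximum is goat→hide→barley→goat at 0.9282; no arbitrage — every cycle loses value.

0.9282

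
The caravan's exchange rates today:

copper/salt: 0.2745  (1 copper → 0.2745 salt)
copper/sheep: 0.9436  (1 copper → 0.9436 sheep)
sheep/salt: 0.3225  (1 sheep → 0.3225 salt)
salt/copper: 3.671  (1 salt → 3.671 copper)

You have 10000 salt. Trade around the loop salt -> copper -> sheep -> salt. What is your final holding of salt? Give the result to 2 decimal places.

11171.26

10000 salt × 3.671 = 36710 copper
36710 copper × 0.9436 = 34639.556 sheep
34639.556 sheep × 0.3225 = 11171.25681 salt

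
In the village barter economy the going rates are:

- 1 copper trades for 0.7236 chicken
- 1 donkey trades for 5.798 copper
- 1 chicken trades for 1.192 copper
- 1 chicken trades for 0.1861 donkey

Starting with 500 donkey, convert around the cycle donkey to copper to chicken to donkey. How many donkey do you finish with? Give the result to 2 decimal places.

390.39

500 donkey × 5.798 = 2899 copper
2899 copper × 0.7236 = 2097.7164 chicken
2097.7164 chicken × 0.1861 = 390.38502204 donkey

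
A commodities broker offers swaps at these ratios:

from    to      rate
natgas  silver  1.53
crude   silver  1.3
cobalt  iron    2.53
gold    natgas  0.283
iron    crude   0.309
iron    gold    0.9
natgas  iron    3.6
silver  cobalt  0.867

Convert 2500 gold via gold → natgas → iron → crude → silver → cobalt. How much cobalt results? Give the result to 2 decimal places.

2500 gold × 0.283 = 707.5 natgas
707.5 natgas × 3.6 = 2547 iron
2547 iron × 0.309 = 787.023 crude
787.023 crude × 1.3 = 1023.1299 silver
1023.1299 silver × 0.867 = 887.0536233 cobalt

887.05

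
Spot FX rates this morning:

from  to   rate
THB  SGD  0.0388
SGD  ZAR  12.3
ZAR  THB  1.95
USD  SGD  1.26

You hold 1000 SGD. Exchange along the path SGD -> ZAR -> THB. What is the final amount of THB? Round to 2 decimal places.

1000 SGD × 12.3 = 12300 ZAR
12300 ZAR × 1.95 = 23985 THB

23985.00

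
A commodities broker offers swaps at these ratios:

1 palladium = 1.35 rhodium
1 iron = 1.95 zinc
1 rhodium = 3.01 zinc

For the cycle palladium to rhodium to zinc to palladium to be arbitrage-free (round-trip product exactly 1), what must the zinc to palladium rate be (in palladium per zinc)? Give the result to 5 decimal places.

Known legs of the cycle: 1.35 × 3.01 = 4.0635
For no arbitrage the full-cycle product must be 1, so the missing rate is 1 / 4.0635 ≈ 0.2460933.

0.24609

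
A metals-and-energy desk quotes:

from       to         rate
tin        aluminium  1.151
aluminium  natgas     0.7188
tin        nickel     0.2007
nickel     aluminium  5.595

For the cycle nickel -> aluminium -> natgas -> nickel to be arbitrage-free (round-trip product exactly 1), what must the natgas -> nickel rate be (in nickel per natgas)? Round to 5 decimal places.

Known legs of the cycle: 5.595 × 0.7188 = 4.021686
For no arbitrage the full-cycle product must be 1, so the missing rate is 1 / 4.021686 ≈ 0.2486519.

0.24865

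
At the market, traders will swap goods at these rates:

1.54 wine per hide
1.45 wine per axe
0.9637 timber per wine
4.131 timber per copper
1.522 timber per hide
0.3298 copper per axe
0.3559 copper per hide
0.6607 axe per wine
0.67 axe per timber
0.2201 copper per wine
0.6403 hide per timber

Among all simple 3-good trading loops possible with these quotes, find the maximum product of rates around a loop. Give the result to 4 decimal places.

wine→timber→hide→wine: 0.9637 × 0.6403 × 1.54 = 0.95027
copper→timber→hide→copper: 4.131 × 0.6403 × 0.3559 = 0.94138
wine→timber→axe→wine: 0.9637 × 0.67 × 1.45 = 0.93623
copper→timber→axe→copper: 4.131 × 0.67 × 0.3298 = 0.91281
Maximum is wine→timber→hide→wine at 0.9503; no arbitrage — every cycle loses value.

0.9503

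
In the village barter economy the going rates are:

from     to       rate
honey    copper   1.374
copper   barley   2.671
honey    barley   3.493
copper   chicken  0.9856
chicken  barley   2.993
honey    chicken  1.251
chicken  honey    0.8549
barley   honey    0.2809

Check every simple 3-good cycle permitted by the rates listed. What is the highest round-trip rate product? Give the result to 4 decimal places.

chicken→honey→copper→chicken: 0.8549 × 1.374 × 0.9856 = 1.15772
chicken→barley→honey→chicken: 2.993 × 0.2809 × 1.251 = 1.05176
barley→honey→copper→barley: 0.2809 × 1.374 × 2.671 = 1.03089
Maximum is chicken→honey→copper→chicken at 1.1577; arbitrage exists.

1.1577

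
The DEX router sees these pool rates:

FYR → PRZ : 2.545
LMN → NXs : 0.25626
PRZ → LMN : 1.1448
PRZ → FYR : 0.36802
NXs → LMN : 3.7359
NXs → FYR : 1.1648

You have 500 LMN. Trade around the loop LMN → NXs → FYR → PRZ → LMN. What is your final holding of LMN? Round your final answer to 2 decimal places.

434.83

500 LMN × 0.25626 = 128.13 NXs
128.13 NXs × 1.1648 = 149.245824 FYR
149.245824 FYR × 2.545 = 379.83062208 PRZ
379.83062208 PRZ × 1.1448 = 434.830096157184 LMN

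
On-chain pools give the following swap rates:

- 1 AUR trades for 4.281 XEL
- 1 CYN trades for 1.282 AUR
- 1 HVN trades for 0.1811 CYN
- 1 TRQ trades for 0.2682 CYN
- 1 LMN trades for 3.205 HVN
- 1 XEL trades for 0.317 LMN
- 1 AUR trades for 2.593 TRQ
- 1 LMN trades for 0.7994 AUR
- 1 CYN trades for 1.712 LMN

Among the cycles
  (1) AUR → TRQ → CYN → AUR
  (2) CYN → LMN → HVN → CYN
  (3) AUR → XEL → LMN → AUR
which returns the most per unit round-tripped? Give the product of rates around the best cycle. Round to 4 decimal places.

1.0848

(1) 2.593 × 0.2682 × 1.282 = 0.89156
(2) 1.712 × 3.205 × 0.1811 = 0.99369
(3) 4.281 × 0.317 × 0.7994 = 1.08485
Highest is cycle (3) at 1.0848 (>1, arbitrage).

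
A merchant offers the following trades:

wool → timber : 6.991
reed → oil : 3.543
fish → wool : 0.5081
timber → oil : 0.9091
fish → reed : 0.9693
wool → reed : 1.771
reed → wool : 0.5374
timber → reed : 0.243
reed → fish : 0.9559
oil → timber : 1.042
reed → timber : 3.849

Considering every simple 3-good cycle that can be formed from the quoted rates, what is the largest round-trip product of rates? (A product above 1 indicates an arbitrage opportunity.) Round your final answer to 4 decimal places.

0.9129

wool→timber→reed→wool: 6.991 × 0.243 × 0.5374 = 0.91294
oil→timber→reed→oil: 1.042 × 0.243 × 3.543 = 0.89711
wool→reed→fish→wool: 1.771 × 0.9559 × 0.5081 = 0.86016
Maximum is wool→timber→reed→wool at 0.9129; no arbitrage — every cycle loses value.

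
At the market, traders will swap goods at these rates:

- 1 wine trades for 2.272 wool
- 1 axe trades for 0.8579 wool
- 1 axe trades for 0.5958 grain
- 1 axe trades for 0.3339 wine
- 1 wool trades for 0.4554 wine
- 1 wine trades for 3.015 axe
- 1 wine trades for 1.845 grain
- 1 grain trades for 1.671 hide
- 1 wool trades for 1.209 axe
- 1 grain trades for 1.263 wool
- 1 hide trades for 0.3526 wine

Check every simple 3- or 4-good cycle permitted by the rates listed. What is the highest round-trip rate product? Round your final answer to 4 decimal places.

axe→wool→wine→axe: 0.8579 × 0.4554 × 3.015 = 1.17792
wine→grain→hide→wine: 1.845 × 1.671 × 0.3526 = 1.08706
wool→wine→grain→wool: 0.4554 × 1.845 × 1.263 = 1.06119
axe→grain→hide→wine→axe: 0.5958 × 1.671 × 0.3526 × 3.015 = 1.05839
axe→grain→wool→wine→axe: 0.5958 × 1.263 × 0.4554 × 3.015 = 1.03320
axe→wine→grain→wool→axe: 0.3339 × 1.845 × 1.263 × 1.209 = 0.94068
axe→wine→wool→axe: 0.3339 × 2.272 × 1.209 = 0.91717
axe→grain→wool→axe: 0.5958 × 1.263 × 1.209 = 0.90977
Maximum is axe→wool→wine→axe at 1.1779; arbitrage exists.

1.1779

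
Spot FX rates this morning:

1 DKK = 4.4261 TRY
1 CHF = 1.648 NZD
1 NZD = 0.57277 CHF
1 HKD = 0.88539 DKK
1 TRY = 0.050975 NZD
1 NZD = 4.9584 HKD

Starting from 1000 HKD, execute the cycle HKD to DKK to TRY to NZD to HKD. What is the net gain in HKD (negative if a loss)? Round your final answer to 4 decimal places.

-9.4997

1000 HKD × 0.88539 = 885.39 DKK
885.39 DKK × 4.4261 = 3918.824679 TRY
3918.824679 TRY × 0.050975 = 199.762088012025 NZD
199.762088012025 NZD × 4.9584 = 990.50033719882476 HKD
Net change: 990.50033719882476 − 1000 = -9.49966280117524 HKD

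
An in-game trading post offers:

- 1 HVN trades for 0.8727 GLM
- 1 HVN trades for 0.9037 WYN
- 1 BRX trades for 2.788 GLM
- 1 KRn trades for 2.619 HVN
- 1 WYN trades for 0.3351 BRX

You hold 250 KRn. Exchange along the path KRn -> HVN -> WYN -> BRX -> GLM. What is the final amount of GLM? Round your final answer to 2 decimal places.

250 KRn × 2.619 = 654.75 HVN
654.75 HVN × 0.9037 = 591.697575 WYN
591.697575 WYN × 0.3351 = 198.2778573825 BRX
198.2778573825 BRX × 2.788 = 552.79866638241 GLM

552.80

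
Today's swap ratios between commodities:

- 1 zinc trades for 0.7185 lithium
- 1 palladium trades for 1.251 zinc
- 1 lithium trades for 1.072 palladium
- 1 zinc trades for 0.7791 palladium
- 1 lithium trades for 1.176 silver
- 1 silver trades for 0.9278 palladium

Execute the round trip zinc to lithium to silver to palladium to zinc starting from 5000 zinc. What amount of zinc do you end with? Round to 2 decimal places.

4903.61

5000 zinc × 0.7185 = 3592.5 lithium
3592.5 lithium × 1.176 = 4224.78 silver
4224.78 silver × 0.9278 = 3919.750884 palladium
3919.750884 palladium × 1.251 = 4903.608355884 zinc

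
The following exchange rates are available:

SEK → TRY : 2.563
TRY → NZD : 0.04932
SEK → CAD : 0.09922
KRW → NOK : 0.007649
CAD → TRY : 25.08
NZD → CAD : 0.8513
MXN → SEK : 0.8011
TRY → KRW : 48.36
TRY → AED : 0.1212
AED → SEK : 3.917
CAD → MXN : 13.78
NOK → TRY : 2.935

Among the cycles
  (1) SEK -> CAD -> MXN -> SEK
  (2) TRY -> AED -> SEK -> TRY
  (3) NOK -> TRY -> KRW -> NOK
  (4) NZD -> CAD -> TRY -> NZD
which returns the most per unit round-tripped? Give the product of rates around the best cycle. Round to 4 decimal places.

1.2168

(1) 0.09922 × 13.78 × 0.8011 = 1.09531
(2) 0.1212 × 3.917 × 2.563 = 1.21676
(3) 2.935 × 48.36 × 0.007649 = 1.08567
(4) 0.8513 × 25.08 × 0.04932 = 1.05301
Highest is cycle (2) at 1.2168 (>1, arbitrage).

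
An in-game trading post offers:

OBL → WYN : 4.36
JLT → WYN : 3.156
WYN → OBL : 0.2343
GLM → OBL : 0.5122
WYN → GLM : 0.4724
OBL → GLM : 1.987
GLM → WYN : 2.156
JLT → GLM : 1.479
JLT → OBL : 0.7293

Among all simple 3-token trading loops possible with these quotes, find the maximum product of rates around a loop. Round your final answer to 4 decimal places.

1.0550

WYN→GLM→OBL→WYN: 0.4724 × 0.5122 × 4.36 = 1.05496
WYN→OBL→GLM→WYN: 0.2343 × 1.987 × 2.156 = 1.00373
Maximum is WYN→GLM→OBL→WYN at 1.0550; arbitrage exists.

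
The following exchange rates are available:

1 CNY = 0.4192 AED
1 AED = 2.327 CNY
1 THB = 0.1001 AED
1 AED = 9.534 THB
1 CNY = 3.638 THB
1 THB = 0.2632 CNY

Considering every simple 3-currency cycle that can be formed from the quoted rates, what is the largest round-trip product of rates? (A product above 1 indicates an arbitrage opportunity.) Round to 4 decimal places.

1.0519

THB→CNY→AED→THB: 0.2632 × 0.4192 × 9.534 = 1.05192
THB→AED→CNY→THB: 0.1001 × 2.327 × 3.638 = 0.84741
Maximum is THB→CNY→AED→THB at 1.0519; arbitrage exists.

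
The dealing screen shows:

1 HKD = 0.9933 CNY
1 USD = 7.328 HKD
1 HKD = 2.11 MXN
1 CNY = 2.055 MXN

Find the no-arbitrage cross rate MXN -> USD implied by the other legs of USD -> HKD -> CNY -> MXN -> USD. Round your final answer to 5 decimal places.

0.06685

Known legs of the cycle: 7.328 × 0.9933 × 2.055 = 14.958144432
For no arbitrage the full-cycle product must be 1, so the missing rate is 1 / 14.958144432 ≈ 0.0668532.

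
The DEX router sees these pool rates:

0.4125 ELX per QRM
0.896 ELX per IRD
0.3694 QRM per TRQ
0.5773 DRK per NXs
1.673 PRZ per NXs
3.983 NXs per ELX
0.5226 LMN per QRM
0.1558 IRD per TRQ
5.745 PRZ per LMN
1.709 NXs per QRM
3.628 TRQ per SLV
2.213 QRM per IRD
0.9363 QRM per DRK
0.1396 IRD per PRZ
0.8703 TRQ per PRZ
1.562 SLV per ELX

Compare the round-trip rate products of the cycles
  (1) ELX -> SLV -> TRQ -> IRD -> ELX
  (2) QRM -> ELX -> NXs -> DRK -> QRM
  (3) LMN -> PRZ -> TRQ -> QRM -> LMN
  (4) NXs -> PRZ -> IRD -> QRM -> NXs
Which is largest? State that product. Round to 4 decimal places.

(1) 1.562 × 3.628 × 0.1558 × 0.896 = 0.79109
(2) 0.4125 × 3.983 × 0.5773 × 0.9363 = 0.88808
(3) 5.745 × 0.8703 × 0.3694 × 0.5226 = 0.96522
(4) 1.673 × 0.1396 × 2.213 × 1.709 = 0.88329
Highest is cycle (3) at 0.9652 (≤1, no arbitrage).

0.9652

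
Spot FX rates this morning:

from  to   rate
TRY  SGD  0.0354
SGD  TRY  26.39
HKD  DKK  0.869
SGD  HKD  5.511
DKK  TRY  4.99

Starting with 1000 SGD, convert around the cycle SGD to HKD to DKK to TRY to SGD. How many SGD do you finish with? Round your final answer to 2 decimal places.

845.97

1000 SGD × 5.511 = 5511 HKD
5511 HKD × 0.869 = 4789.059 DKK
4789.059 DKK × 4.99 = 23897.40441 TRY
23897.40441 TRY × 0.0354 = 845.968116114 SGD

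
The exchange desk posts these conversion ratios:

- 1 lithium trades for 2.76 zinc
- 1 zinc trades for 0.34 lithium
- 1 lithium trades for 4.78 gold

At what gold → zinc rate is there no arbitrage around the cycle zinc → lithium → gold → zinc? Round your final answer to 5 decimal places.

0.61531

Known legs of the cycle: 0.34 × 4.78 = 1.6252
For no arbitrage the full-cycle product must be 1, so the missing rate is 1 / 1.6252 ≈ 0.6153089.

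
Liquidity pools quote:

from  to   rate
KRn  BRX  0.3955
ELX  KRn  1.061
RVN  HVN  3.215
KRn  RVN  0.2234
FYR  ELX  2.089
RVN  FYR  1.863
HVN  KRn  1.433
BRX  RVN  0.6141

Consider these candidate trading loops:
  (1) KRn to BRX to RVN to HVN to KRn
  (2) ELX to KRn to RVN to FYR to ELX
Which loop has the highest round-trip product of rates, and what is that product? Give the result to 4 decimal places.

1.1190

(1) 0.3955 × 0.6141 × 3.215 × 1.433 = 1.11896
(2) 1.061 × 0.2234 × 1.863 × 2.089 = 0.92246
Highest is cycle (1) at 1.1190 (>1, arbitrage).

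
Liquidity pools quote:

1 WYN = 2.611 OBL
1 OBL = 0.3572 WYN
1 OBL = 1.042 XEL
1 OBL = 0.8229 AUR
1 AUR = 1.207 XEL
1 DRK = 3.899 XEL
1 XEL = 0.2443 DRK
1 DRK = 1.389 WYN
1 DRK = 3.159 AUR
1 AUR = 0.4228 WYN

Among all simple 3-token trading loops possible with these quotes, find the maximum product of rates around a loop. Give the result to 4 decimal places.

0.9315

AUR→XEL→DRK→AUR: 1.207 × 0.2443 × 3.159 = 0.93149
AUR→WYN→OBL→AUR: 0.4228 × 2.611 × 0.8229 = 0.90842
Maximum is AUR→XEL→DRK→AUR at 0.9315; no arbitrage — every cycle loses value.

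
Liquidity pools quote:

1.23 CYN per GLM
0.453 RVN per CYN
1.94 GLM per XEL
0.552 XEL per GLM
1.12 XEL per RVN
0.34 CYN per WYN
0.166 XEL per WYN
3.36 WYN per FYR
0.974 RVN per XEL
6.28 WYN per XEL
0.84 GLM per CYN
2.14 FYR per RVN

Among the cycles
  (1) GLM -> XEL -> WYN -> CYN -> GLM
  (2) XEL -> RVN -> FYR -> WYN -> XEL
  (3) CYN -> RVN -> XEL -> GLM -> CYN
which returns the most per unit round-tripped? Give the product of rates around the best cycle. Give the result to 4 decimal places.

1.2107

(1) 0.552 × 6.28 × 0.34 × 0.84 = 0.99005
(2) 0.974 × 2.14 × 3.36 × 0.166 = 1.16257
(3) 0.453 × 1.12 × 1.94 × 1.23 = 1.21066
Highest is cycle (3) at 1.2107 (>1, arbitrage).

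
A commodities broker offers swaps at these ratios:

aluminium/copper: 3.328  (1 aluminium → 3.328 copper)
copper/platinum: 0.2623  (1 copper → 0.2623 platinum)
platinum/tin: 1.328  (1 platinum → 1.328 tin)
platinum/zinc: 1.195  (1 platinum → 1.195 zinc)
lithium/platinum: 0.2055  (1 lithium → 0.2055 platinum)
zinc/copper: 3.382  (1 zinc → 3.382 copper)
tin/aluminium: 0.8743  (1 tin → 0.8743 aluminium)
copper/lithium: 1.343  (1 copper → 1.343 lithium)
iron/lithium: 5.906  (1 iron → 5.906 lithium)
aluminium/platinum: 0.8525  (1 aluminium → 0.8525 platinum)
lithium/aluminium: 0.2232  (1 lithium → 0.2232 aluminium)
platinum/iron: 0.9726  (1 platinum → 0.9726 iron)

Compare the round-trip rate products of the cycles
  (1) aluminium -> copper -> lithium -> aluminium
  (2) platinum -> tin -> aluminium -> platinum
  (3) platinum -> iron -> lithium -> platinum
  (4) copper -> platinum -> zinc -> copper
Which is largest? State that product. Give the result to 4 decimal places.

1.1804

(1) 3.328 × 1.343 × 0.2232 = 0.99759
(2) 1.328 × 0.8743 × 0.8525 = 0.98981
(3) 0.9726 × 5.906 × 0.2055 = 1.18043
(4) 0.2623 × 1.195 × 3.382 = 1.06008
Highest is cycle (3) at 1.1804 (>1, arbitrage).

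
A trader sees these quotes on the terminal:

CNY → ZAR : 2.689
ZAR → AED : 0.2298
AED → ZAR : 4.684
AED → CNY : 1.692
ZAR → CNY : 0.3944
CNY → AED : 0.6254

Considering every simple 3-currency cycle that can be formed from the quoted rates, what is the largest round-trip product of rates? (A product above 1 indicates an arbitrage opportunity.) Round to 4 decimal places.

AED→ZAR→CNY→AED: 4.684 × 0.3944 × 0.6254 = 1.15534
AED→CNY→ZAR→AED: 1.692 × 2.689 × 0.2298 = 1.04554
Maximum is AED→ZAR→CNY→AED at 1.1553; arbitrage exists.

1.1553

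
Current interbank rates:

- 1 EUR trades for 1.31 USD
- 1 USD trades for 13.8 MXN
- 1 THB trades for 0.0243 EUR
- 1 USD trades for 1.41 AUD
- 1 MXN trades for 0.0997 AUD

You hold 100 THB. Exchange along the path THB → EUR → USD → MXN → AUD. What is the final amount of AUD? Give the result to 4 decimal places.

4.3798

100 THB × 0.0243 = 2.43 EUR
2.43 EUR × 1.31 = 3.1833 USD
3.1833 USD × 13.8 = 43.92954 MXN
43.92954 MXN × 0.0997 = 4.379775138 AUD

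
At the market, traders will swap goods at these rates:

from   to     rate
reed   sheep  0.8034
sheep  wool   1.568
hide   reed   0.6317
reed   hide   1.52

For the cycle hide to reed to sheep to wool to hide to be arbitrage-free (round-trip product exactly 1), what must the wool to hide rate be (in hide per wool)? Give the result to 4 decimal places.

1.2566

Known legs of the cycle: 0.6317 × 0.8034 × 1.568 = 0.79577219904
For no arbitrage the full-cycle product must be 1, so the missing rate is 1 / 0.79577219904 ≈ 1.256641.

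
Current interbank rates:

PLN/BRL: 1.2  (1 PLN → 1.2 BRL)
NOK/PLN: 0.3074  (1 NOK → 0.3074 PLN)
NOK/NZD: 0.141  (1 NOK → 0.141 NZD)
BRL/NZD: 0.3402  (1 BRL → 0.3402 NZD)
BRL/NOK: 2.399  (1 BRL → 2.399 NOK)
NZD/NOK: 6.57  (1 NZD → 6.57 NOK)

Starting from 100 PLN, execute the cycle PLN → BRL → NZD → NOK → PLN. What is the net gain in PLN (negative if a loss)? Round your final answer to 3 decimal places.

-17.551

100 PLN × 1.2 = 120 BRL
120 BRL × 0.3402 = 40.824 NZD
40.824 NZD × 6.57 = 268.21368 NOK
268.21368 NOK × 0.3074 = 82.448885232 PLN
Net change: 82.448885232 − 100 = -17.551114768 PLN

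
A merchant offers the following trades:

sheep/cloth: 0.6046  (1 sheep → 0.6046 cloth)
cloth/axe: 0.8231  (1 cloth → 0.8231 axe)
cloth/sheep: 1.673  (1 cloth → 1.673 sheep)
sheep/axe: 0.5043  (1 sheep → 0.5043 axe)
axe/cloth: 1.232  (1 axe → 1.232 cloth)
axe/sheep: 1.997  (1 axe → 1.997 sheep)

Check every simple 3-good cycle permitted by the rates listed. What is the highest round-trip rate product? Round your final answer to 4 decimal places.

cloth→sheep→axe→cloth: 1.673 × 0.5043 × 1.232 = 1.03943
cloth→axe→sheep→cloth: 0.8231 × 1.997 × 0.6046 = 0.99380
Maximum is cloth→sheep→axe→cloth at 1.0394; arbitrage exists.

1.0394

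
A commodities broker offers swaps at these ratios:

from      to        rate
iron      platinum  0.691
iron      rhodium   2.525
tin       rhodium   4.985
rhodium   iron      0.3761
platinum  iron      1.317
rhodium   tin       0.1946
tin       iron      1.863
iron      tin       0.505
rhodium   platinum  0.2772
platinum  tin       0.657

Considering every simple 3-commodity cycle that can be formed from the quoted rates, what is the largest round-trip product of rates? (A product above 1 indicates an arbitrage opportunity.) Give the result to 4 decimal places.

0.9468

iron→tin→rhodium→iron: 0.505 × 4.985 × 0.3761 = 0.94680
iron→rhodium→platinum→iron: 2.525 × 0.2772 × 1.317 = 0.92181
iron→rhodium→tin→iron: 2.525 × 0.1946 × 1.863 = 0.91541
tin→rhodium→platinum→tin: 4.985 × 0.2772 × 0.657 = 0.90787
iron→platinum→tin→iron: 0.691 × 0.657 × 1.863 = 0.84578
Maximum is iron→tin→rhodium→iron at 0.9468; no arbitrage — every cycle loses value.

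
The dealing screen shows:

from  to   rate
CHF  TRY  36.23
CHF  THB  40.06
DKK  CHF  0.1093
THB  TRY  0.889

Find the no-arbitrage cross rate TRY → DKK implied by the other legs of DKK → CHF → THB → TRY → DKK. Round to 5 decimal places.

0.25690

Known legs of the cycle: 0.1093 × 40.06 × 0.889 = 3.892538062
For no arbitrage the full-cycle product must be 1, so the missing rate is 1 / 3.892538062 ≈ 0.2569018.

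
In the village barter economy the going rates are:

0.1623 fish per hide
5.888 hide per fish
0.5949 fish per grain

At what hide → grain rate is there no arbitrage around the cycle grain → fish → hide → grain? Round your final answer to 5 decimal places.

Known legs of the cycle: 0.5949 × 5.888 = 3.5027712
For no arbitrage the full-cycle product must be 1, so the missing rate is 1 / 3.5027712 ≈ 0.2854882.

0.28549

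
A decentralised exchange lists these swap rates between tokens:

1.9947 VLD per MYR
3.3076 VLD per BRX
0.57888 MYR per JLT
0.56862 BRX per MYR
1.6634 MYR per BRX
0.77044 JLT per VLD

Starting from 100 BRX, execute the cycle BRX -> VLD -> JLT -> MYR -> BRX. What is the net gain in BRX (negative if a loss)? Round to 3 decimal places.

100 BRX × 3.3076 = 330.76 VLD
330.76 VLD × 0.77044 = 254.8307344 JLT
254.8307344 JLT × 0.57888 = 147.516415529472 MYR
147.516415529472 MYR × 0.56862 = 83.88078419836836864 BRX
Net change: 83.88078419836836864 − 100 = -16.11921580163163136 BRX

-16.119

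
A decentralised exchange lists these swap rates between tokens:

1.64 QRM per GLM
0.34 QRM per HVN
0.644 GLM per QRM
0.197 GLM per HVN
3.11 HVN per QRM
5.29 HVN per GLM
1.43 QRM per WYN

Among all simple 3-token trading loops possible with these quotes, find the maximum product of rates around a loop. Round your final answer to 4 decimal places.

QRM→GLM→HVN→QRM: 0.644 × 5.29 × 0.34 = 1.15830
QRM→HVN→GLM→QRM: 3.11 × 0.197 × 1.64 = 1.00478
Maximum is QRM→GLM→HVN→QRM at 1.1583; arbitrage exists.

1.1583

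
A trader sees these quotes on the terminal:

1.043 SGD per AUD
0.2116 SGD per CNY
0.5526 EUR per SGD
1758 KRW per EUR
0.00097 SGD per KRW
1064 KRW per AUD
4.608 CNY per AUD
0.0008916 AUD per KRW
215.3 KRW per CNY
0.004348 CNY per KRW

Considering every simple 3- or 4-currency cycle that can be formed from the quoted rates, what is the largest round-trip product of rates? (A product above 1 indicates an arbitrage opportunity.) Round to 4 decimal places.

0.9423

KRW→SGD→EUR→KRW: 0.00097 × 0.5526 × 1758 = 0.94233
KRW→AUD→SGD→EUR→KRW: 0.0008916 × 1.043 × 0.5526 × 1758 = 0.90341
KRW→CNY→SGD→EUR→KRW: 0.004348 × 0.2116 × 0.5526 × 1758 = 0.89379
KRW→AUD→CNY→KRW: 0.0008916 × 4.608 × 215.3 = 0.88456
Maximum is KRW→SGD→EUR→KRW at 0.9423; no arbitrage — every cycle loses value.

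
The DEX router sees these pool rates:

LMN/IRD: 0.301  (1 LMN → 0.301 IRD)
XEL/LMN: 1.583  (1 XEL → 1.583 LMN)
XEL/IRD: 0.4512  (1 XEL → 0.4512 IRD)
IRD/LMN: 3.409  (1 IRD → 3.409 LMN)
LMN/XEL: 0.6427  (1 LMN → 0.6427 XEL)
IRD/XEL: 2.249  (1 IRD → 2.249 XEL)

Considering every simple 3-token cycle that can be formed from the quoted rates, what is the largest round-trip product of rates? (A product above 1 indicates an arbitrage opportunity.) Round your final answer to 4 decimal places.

XEL→LMN→IRD→XEL: 1.583 × 0.301 × 2.249 = 1.07161
XEL→IRD→LMN→XEL: 0.4512 × 3.409 × 0.6427 = 0.98856
Maximum is XEL→LMN→IRD→XEL at 1.0716; arbitrage exists.

1.0716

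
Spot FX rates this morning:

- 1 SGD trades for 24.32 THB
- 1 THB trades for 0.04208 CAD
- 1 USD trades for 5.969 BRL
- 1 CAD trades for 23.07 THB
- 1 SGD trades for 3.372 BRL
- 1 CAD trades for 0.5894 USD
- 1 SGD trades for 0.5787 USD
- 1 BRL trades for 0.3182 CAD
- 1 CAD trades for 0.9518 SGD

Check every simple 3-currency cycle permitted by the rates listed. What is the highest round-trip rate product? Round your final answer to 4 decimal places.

1.1195

CAD→USD→BRL→CAD: 0.5894 × 5.969 × 0.3182 = 1.11947
CAD→SGD→BRL→CAD: 0.9518 × 3.372 × 0.3182 = 1.02125
CAD→SGD→THB→CAD: 0.9518 × 24.32 × 0.04208 = 0.97406
Maximum is CAD→USD→BRL→CAD at 1.1195; arbitrage exists.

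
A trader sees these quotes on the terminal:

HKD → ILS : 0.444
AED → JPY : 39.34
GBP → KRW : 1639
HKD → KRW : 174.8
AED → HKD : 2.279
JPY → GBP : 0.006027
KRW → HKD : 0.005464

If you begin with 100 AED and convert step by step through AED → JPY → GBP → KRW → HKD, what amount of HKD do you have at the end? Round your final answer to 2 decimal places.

212.34

100 AED × 39.34 = 3934 JPY
3934 JPY × 0.006027 = 23.710218 GBP
23.710218 GBP × 1639 = 38861.047302 KRW
38861.047302 KRW × 0.005464 = 212.336762458128 HKD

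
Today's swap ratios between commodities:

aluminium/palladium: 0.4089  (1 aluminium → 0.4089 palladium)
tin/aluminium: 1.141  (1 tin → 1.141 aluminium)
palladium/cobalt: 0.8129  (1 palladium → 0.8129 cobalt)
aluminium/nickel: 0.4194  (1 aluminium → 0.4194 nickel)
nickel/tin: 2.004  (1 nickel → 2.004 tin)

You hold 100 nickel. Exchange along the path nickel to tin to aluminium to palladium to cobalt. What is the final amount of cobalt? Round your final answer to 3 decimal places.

76.004

100 nickel × 2.004 = 200.4 tin
200.4 tin × 1.141 = 228.6564 aluminium
228.6564 aluminium × 0.4089 = 93.49760196 palladium
93.49760196 palladium × 0.8129 = 76.004200633284 cobalt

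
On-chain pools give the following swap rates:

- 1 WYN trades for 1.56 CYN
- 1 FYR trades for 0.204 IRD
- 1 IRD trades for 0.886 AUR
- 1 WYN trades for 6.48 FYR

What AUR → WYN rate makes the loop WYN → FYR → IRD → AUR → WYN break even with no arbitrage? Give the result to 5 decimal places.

Known legs of the cycle: 6.48 × 0.204 × 0.886 = 1.17122112
For no arbitrage the full-cycle product must be 1, so the missing rate is 1 / 1.17122112 ≈ 0.8538097.

0.85381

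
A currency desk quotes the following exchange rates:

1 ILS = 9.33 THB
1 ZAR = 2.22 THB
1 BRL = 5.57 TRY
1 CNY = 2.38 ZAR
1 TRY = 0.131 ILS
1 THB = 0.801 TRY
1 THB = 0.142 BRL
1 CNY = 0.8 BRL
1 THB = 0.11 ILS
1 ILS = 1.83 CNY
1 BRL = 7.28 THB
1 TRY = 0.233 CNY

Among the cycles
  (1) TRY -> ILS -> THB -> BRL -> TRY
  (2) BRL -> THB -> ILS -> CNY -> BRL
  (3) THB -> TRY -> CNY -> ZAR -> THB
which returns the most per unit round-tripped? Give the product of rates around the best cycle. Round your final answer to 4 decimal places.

1.1724

(1) 0.131 × 9.33 × 0.142 × 5.57 = 0.96671
(2) 7.28 × 0.11 × 1.83 × 0.8 = 1.17237
(3) 0.801 × 0.233 × 2.38 × 2.22 = 0.98609
Highest is cycle (2) at 1.1724 (>1, arbitrage).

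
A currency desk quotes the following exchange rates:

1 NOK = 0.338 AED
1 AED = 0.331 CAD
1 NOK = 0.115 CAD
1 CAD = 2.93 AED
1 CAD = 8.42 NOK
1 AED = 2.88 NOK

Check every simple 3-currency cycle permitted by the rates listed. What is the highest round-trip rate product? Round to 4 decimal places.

0.9704

CAD→AED→NOK→CAD: 2.93 × 2.88 × 0.115 = 0.97042
CAD→NOK→AED→CAD: 8.42 × 0.338 × 0.331 = 0.94201
Maximum is CAD→AED→NOK→CAD at 0.9704; no arbitrage — every cycle loses value.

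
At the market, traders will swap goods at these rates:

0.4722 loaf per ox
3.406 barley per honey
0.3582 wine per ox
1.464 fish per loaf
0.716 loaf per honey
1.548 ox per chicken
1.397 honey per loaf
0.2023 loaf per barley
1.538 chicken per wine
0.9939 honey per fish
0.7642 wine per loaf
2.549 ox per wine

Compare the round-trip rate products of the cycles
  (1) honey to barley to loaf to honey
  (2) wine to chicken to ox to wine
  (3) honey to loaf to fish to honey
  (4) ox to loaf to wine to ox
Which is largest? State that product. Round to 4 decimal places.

(1) 3.406 × 0.2023 × 1.397 = 0.96258
(2) 1.538 × 1.548 × 0.3582 = 0.85281
(3) 0.716 × 1.464 × 0.9939 = 1.04183
(4) 0.4722 × 0.7642 × 2.549 = 0.91982
Highest is cycle (3) at 1.0418 (>1, arbitrage).

1.0418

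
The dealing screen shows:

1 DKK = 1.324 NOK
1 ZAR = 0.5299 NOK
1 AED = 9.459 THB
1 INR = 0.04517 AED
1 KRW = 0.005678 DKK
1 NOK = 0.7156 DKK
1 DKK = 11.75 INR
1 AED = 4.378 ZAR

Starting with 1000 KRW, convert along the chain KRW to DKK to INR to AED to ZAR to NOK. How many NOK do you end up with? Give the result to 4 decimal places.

6.9912

1000 KRW × 0.005678 = 5.678 DKK
5.678 DKK × 11.75 = 66.7165 INR
66.7165 INR × 0.04517 = 3.013584305 AED
3.013584305 AED × 4.378 = 13.19347208729 ZAR
13.19347208729 ZAR × 0.5299 = 6.991220859054971 NOK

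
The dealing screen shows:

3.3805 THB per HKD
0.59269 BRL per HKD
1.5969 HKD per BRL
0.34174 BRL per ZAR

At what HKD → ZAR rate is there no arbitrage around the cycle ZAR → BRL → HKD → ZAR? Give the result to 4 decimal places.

Known legs of the cycle: 0.34174 × 1.5969 = 0.545724606
For no arbitrage the full-cycle product must be 1, so the missing rate is 1 / 0.545724606 ≈ 1.832426.

1.8324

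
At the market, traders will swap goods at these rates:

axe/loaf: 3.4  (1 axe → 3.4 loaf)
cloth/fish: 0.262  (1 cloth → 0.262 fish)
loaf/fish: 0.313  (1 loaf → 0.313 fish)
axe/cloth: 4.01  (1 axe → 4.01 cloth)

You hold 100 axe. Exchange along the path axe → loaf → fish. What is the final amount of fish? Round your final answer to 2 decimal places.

106.42

100 axe × 3.4 = 340 loaf
340 loaf × 0.313 = 106.42 fish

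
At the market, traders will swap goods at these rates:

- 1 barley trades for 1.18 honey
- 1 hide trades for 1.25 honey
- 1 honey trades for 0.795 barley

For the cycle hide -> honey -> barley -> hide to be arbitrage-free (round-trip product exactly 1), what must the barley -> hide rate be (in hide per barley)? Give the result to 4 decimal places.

1.0063

Known legs of the cycle: 1.25 × 0.795 = 0.99375
For no arbitrage the full-cycle product must be 1, so the missing rate is 1 / 0.99375 ≈ 1.006289.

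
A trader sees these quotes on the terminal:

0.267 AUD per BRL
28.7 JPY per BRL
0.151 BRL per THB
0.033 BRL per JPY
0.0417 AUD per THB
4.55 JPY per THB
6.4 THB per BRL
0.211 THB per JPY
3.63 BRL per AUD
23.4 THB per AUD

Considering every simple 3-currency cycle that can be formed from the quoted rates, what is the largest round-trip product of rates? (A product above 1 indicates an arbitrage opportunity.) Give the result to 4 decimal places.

THB→AUD→BRL→THB: 0.0417 × 3.63 × 6.4 = 0.96877
THB→JPY→BRL→THB: 4.55 × 0.033 × 6.4 = 0.96096
THB→BRL→AUD→THB: 0.151 × 0.267 × 23.4 = 0.94342
THB→BRL→JPY→THB: 0.151 × 28.7 × 0.211 = 0.91441
Maximum is THB→AUD→BRL→THB at 0.9688; no arbitrage — every cycle loses value.

0.9688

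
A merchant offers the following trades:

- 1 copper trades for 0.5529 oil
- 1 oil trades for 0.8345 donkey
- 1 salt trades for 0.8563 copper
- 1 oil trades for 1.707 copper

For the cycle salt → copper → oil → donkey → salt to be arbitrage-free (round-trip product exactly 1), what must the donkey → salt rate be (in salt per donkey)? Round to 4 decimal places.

2.5311

Known legs of the cycle: 0.8563 × 0.5529 × 0.8345 = 0.395092581315
For no arbitrage the full-cycle product must be 1, so the missing rate is 1 / 0.395092581315 ≈ 2.531052.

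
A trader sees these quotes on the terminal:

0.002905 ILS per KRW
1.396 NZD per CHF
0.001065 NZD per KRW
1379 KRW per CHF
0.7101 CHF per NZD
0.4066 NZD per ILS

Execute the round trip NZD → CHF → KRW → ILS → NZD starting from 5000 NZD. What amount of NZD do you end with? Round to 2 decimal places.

5000 NZD × 0.7101 = 3550.5 CHF
3550.5 CHF × 1379 = 4896139.5 KRW
4896139.5 KRW × 0.002905 = 14223.2852475 ILS
14223.2852475 ILS × 0.4066 = 5783.1877816335 NZD

5783.19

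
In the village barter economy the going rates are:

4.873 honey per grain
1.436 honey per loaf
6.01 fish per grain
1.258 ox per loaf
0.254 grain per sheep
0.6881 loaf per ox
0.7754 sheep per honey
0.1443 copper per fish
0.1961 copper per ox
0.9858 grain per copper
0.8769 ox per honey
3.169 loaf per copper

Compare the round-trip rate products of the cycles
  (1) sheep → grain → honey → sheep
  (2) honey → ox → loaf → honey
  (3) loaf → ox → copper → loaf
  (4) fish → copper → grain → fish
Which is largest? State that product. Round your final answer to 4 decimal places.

0.9597

(1) 0.254 × 4.873 × 0.7754 = 0.95975
(2) 0.8769 × 0.6881 × 1.436 = 0.86648
(3) 1.258 × 0.1961 × 3.169 = 0.78177
(4) 0.1443 × 0.9858 × 6.01 = 0.85493
Highest is cycle (1) at 0.9597 (≤1, no arbitrage).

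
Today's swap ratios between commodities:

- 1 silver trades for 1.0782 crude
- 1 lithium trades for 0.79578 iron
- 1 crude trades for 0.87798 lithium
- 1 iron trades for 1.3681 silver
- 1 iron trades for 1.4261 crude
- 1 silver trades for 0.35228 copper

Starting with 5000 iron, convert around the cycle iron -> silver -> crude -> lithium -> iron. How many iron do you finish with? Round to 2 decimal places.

5000 iron × 1.3681 = 6840.5 silver
6840.5 silver × 1.0782 = 7375.4271 crude
7375.4271 crude × 0.87798 = 6475.477485258 lithium
6475.477485258 lithium × 0.79578 = 5153.05547321861124 iron

5153.06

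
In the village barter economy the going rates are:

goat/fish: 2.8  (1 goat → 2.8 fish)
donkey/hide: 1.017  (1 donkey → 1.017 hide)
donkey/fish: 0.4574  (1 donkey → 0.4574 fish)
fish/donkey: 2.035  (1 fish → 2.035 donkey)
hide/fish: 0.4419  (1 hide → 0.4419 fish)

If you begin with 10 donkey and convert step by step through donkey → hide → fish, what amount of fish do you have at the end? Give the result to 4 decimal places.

4.4941

10 donkey × 1.017 = 10.17 hide
10.17 hide × 0.4419 = 4.494123 fish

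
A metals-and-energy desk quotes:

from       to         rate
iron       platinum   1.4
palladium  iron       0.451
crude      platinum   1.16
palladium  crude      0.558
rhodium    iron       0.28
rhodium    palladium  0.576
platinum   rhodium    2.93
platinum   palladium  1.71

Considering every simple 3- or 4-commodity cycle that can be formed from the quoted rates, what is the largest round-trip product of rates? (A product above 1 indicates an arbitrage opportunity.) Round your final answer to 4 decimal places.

1.1486

platinum→rhodium→iron→platinum: 2.93 × 0.28 × 1.4 = 1.14856
platinum→palladium→crude→platinum: 1.71 × 0.558 × 1.16 = 1.10685
platinum→rhodium→palladium→crude→platinum: 2.93 × 0.576 × 0.558 × 1.16 = 1.09240
platinum→palladium→iron→platinum: 1.71 × 0.451 × 1.4 = 1.07969
platinum→rhodium→palladium→iron→platinum: 2.93 × 0.576 × 0.451 × 1.4 = 1.06560
Maximum is platinum→rhodium→iron→platinum at 1.1486; arbitrage exists.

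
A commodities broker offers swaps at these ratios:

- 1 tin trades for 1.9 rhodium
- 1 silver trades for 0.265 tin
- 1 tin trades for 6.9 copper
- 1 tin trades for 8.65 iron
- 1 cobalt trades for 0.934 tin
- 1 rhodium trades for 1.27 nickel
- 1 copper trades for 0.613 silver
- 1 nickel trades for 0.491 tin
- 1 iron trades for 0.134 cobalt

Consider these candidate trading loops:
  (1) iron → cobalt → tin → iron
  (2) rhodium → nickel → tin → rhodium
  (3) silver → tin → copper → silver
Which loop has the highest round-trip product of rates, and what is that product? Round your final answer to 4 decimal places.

1.1848

(1) 0.134 × 0.934 × 8.65 = 1.08260
(2) 1.27 × 0.491 × 1.9 = 1.18478
(3) 0.265 × 6.9 × 0.613 = 1.12087
Highest is cycle (2) at 1.1848 (>1, arbitrage).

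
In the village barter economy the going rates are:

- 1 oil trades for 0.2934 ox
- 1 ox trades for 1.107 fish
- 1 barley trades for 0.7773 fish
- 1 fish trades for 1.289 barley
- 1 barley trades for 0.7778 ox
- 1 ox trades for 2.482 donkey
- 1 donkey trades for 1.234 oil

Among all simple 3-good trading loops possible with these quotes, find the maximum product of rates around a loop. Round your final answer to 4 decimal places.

ox→fish→barley→ox: 1.107 × 1.289 × 0.7778 = 1.10986
ox→donkey→oil→ox: 2.482 × 1.234 × 0.2934 = 0.89862
Maximum is ox→fish→barley→ox at 1.1099; arbitrage exists.

1.1099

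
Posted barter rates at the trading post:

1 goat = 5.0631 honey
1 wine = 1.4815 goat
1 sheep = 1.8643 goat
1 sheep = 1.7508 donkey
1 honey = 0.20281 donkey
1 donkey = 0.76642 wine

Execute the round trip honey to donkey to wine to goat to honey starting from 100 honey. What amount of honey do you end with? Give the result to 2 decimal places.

116.59

100 honey × 0.20281 = 20.281 donkey
20.281 donkey × 0.76642 = 15.54376402 wine
15.54376402 wine × 1.4815 = 23.02808639563 goat
23.02808639563 goat × 5.0631 = 116.593504229714253 honey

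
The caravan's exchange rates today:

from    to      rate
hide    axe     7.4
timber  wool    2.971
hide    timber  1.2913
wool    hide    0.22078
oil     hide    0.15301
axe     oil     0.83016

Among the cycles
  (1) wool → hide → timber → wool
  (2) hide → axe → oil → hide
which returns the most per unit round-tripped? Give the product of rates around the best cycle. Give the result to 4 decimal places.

(1) 0.22078 × 1.2913 × 2.971 = 0.84701
(2) 7.4 × 0.83016 × 0.15301 = 0.93997
Highest is cycle (2) at 0.9400 (≤1, no arbitrage).

0.9400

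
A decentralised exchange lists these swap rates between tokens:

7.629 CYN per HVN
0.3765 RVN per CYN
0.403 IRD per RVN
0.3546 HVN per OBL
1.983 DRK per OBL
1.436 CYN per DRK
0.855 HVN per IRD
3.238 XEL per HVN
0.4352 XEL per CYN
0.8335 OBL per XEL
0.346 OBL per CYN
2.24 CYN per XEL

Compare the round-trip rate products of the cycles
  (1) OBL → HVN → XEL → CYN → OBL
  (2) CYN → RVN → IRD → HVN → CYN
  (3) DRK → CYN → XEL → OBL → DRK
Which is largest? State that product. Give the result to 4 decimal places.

1.0329

(1) 0.3546 × 3.238 × 2.24 × 0.346 = 0.88990
(2) 0.3765 × 0.403 × 0.855 × 7.629 = 0.98970
(3) 1.436 × 0.4352 × 0.8335 × 1.983 = 1.03293
Highest is cycle (3) at 1.0329 (>1, arbitrage).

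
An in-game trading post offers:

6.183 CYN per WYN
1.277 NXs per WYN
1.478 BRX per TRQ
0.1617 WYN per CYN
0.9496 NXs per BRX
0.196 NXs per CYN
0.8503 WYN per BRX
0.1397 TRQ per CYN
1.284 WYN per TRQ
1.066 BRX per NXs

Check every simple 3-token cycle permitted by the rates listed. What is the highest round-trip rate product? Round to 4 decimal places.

BRX→WYN→NXs→BRX: 0.8503 × 1.277 × 1.066 = 1.15750
CYN→TRQ→WYN→CYN: 0.1397 × 1.284 × 6.183 = 1.10907
Maximum is BRX→WYN→NXs→BRX at 1.1575; arbitrage exists.

1.1575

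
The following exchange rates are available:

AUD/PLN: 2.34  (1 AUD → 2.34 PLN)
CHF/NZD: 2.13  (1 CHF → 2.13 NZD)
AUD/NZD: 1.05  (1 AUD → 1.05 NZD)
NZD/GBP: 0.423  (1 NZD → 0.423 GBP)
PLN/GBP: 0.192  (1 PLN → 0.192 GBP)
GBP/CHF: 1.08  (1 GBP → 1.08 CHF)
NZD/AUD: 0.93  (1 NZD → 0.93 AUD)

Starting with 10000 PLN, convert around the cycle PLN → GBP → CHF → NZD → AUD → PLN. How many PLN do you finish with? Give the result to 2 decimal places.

10000 PLN × 0.192 = 1920 GBP
1920 GBP × 1.08 = 2073.6 CHF
2073.6 CHF × 2.13 = 4416.768 NZD
4416.768 NZD × 0.93 = 4107.59424 AUD
4107.59424 AUD × 2.34 = 9611.7705216 PLN

9611.77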